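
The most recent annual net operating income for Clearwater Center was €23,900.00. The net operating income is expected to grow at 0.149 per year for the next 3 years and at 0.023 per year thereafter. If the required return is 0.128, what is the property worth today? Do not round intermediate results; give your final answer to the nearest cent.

€320506.03

D_1 = 27461.10000
D_2 = 31552.80390
D_3 = 36254.17168
Terminal value at year 3: TV = D_3×(1+g_2)/(r−g_2) = 37088.01763/0.105 = 353219.21552
P_0 = D_1/(1+r)^1 + D_2/(1+r)^2 + D_3/(1+r)^3 + TV/(1+r)^3
    = 24344.94681 + 24798.17720 + 25259.84539 + 246103.06512 = 320506.03453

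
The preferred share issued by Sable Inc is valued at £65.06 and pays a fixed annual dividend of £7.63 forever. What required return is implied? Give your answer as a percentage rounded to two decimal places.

11.73%

P = C/r ⇒ r = C/P = £7.63/£65.06 = 0.117276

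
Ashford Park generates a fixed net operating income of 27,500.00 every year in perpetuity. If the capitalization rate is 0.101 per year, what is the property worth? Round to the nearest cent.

Level perpetuity: PV = C / r = 27,500.00 / 0.101 = 272,277.23

272277.23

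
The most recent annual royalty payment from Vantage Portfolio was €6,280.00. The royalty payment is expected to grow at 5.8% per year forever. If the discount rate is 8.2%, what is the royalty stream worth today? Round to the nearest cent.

€276843.33

D₁ = D₀ × (1 + g) = €6,280.00 × 1.058 = €6,644.2400
Growing perpetuity: P = D₁ / (r − g) = €6,644.2400 / (0.082 − 0.058) = €276,843.33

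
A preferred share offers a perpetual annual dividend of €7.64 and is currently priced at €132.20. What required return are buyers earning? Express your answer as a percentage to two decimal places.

P = C/r ⇒ r = C/P = €7.64/€132.20 = 0.057791

5.78%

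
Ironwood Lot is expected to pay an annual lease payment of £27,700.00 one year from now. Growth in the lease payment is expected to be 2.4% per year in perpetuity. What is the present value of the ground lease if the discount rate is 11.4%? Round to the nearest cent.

£307777.78

Growing perpetuity: P = D₁ / (r − g) = £27,700.0000 / (0.114 − 0.024) = £307,777.78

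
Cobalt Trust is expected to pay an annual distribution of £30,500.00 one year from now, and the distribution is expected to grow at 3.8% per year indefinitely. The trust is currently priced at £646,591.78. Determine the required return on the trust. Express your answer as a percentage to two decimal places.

P = D₁/(r − g) ⇒ r = D₁/P + g = £30,500.0000/£646,591.78 + 0.038 = 0.047170 + 0.038 = 0.085170

8.52%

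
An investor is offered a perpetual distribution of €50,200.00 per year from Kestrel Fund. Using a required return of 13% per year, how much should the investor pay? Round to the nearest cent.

€386153.85

Level perpetuity: PV = C / r = €50,200.00 / 0.13 = €386,153.85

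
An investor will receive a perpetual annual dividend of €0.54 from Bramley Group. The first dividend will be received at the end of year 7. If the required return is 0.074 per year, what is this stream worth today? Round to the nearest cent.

€4.75

Value at end of year 6: C / r = €0.54 / 0.074 = €7.2973
Discount to today: PV = €7.2973 / (1 + 0.074)^6 = €7.2973 / 1.534708 = €4.75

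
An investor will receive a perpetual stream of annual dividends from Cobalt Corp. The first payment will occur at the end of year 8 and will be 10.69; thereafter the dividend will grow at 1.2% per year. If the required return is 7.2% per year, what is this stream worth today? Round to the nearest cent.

Value at end of year 7: C₁ / (r − g) = 10.69 / (0.072 − 0.012) = 178.1667
Discount to today: PV = 178.1667 / (1 + 0.072)^7 = 178.1667 / 1.626910 = 109.51

109.51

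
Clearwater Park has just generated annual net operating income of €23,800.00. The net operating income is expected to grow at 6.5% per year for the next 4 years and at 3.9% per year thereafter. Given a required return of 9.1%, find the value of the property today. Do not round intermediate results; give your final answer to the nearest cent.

D_1 = 25347.00000
D_2 = 26994.55500
D_3 = 28749.20108
D_4 = 30617.89914
Terminal value at year 4: TV = D_4×(1+g_2)/(r−g_2) = 31811.99721/0.052 = 611769.17714
P_0 = D_1/(1+r)^1 + D_2/(1+r)^2 + D_3/(1+r)^3 + D_4/(1+r)^4 + TV/(1+r)^4
    = 23232.81393 + 22679.14467 + 22138.67010 + 21611.07576 + 431805.91758 = 521467.62204

€521467.62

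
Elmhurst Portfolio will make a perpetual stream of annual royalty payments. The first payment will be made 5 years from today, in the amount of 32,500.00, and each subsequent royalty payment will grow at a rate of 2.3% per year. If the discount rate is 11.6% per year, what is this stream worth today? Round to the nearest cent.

Value at end of year 4: C₁ / (r − g) = 32,500.00 / (0.116 − 0.023) = 349,462.3656
Discount to today: PV = 349,462.3656 / (1 + 0.116)^4 = 349,462.3656 / 1.551161 = 225,290.89

225290.89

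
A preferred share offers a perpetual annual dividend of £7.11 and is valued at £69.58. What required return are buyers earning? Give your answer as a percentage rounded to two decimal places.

10.22%

P = C/r ⇒ r = C/P = £7.11/£69.58 = 0.102185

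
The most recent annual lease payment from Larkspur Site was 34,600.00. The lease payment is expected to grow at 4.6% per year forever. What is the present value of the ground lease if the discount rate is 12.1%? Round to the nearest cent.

482554.67

D₁ = D₀ × (1 + g) = 34,600.00 × 1.046 = 36,191.6000
Growing perpetuity: P = D₁ / (r − g) = 36,191.6000 / (0.121 − 0.046) = 482,554.67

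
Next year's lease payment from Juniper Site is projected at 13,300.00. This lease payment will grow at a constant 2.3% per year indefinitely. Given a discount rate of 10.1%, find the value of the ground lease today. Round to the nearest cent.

170512.82

Growing perpetuity: P = D₁ / (r − g) = 13,300.0000 / (0.101 − 0.023) = 170,512.82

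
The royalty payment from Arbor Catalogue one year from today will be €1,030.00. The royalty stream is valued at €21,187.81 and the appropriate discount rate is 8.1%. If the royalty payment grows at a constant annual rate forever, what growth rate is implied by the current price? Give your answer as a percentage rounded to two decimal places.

P = D₁/(r−g) ⇒ g = r − D₁/P = 0.081 − €1,030.00/€21,187.81 = 0.032387

3.24%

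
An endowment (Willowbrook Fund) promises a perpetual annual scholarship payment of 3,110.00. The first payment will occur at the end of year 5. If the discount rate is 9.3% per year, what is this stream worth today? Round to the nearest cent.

23431.32

Value at end of year 4: C / r = 3,110.00 / 0.093 = 33,440.8602
Discount to today: PV = 33,440.8602 / (1 + 0.093)^4 = 33,440.8602 / 1.427186 = 23,431.32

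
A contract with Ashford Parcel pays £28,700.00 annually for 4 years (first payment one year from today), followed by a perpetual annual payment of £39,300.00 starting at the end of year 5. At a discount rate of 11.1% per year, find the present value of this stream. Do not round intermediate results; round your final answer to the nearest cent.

£321238.22

PV of 4-year annuity: £28,700.00 × [1 − (1+0.111)^−4] / 0.111 = 88850.41521
Perpetuity value at year 4: £39,300.00 / 0.111 = 354054.05405
PV of perpetuity: 354054.05405 / (1+0.111)^4 = 232387.80604
Total PV = 88850.41521 + 232387.80604 = 321238.22126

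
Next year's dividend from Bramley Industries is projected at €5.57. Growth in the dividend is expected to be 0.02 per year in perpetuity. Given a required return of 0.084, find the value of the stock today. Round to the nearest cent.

Growing perpetuity: P = D₁ / (r − g) = €5.5700 / (0.084 − 0.02) = €87.03

€87.03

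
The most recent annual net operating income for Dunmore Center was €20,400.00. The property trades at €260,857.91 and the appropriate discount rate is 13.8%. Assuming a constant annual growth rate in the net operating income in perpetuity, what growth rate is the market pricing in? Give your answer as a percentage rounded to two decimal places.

P = D₀(1+g)/(r−g) ⇒ P(r−g) = D₀(1+g) ⇒ g(P+D₀) = P·r − D₀
g = (P·r − D₀)/(P + D₀) = (€260,857.91×0.138 − €20,400.00) / (€260,857.91 + €20,400.00) = 0.055459

5.55%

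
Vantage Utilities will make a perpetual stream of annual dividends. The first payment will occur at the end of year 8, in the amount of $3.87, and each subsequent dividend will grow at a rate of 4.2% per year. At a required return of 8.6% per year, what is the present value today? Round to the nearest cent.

$49.37

Value at end of year 7: C₁ / (r − g) = $3.87 / (0.086 − 0.042) = $87.9545
Discount to today: PV = $87.9545 / (1 + 0.086)^7 = $87.9545 / 1.781594 = $49.37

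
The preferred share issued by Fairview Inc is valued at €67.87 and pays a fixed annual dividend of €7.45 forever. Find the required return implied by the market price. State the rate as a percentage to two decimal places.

P = C/r ⇒ r = C/P = €7.45/€67.87 = 0.109769

10.98%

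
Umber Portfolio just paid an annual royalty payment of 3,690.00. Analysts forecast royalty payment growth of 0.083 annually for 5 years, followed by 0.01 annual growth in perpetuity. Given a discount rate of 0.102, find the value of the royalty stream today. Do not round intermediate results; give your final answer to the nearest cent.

54653.27

D_1 = 3996.27000
D_2 = 4327.96041
D_3 = 4687.18112
D_4 = 5076.21716
D_5 = 5497.54318
Terminal value at year 5: TV = D_5×(1+g_2)/(r−g_2) = 5552.51861/0.092 = 60353.46319
P_0 = D_1/(1+r)^1 + D_2/(1+r)^2 + D_3/(1+r)^3 + D_4/(1+r)^4 + D_5/(1+r)^5 + TV/(1+r)^5
    = 3626.37931 + 3563.85553 + 3502.40974 + 3442.02337 + 3382.67814 + 37135.92304 = 54653.26914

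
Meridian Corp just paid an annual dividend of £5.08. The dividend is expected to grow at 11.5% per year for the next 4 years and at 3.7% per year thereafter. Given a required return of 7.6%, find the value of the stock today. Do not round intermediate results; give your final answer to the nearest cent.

D_1 = 5.66420
D_2 = 6.31558
D_3 = 7.04188
D_4 = 7.85169
Terminal value at year 4: TV = D_4×(1+g_2)/(r−g_2) = 8.14220/0.039 = 208.77444
P_0 = D_1/(1+r)^1 + D_2/(1+r)^2 + D_3/(1+r)^3 + D_4/(1+r)^4 + TV/(1+r)^4
    = 5.26413 + 5.45493 + 5.65264 + 5.85752 + 155.75007 = 177.97929

£177.98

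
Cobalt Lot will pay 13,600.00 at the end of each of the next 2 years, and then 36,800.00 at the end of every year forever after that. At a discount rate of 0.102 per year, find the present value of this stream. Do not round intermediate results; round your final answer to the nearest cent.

PV of 2-year annuity: 13,600.00 × [1 − (1+0.102)^−2] / 0.102 = 23540.10692
Perpetuity value at year 2: 36,800.00 / 0.102 = 360784.31373
PV of perpetuity: 360784.31373 / (1+0.102)^2 = 297087.55383
Total PV = 23540.10692 + 297087.55383 = 320627.66075

320627.66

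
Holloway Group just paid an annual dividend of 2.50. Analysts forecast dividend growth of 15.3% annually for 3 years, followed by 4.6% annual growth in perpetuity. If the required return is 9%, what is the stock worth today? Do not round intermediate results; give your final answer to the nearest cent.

78.74

D_1 = 2.88250
D_2 = 3.32352
D_3 = 3.83202
Terminal value at year 3: TV = D_3×(1+g_2)/(r−g_2) = 4.00829/0.044 = 91.09760
P_0 = D_1/(1+r)^1 + D_2/(1+r)^2 + D_3/(1+r)^3 + TV/(1+r)^3
    = 2.64450 + 2.79734 + 2.95902 + 70.34406 = 78.74492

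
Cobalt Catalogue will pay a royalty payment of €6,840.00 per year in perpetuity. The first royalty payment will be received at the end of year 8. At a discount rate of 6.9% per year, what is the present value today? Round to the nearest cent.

Value at end of year 7: C / r = €6,840.00 / 0.069 = €99,130.4348
Discount to today: PV = €99,130.4348 / (1 + 0.069)^7 = €99,130.4348 / 1.595306 = €62,138.83

€62138.83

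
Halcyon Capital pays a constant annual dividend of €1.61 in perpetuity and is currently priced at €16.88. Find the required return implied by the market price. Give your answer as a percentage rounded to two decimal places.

P = C/r ⇒ r = C/P = €1.61/€16.88 = 0.095379

9.54%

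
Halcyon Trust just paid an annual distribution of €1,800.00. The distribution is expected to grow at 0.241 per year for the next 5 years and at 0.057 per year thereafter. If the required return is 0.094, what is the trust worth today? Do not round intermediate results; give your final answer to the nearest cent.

D_1 = 2233.80000
D_2 = 2772.14580
D_3 = 3440.23294
D_4 = 4269.32908
D_5 = 5298.23738
Terminal value at year 5: TV = D_5×(1+g_2)/(r−g_2) = 5600.23691/0.037 = 151357.75443
P_0 = D_1/(1+r)^1 + D_2/(1+r)^2 + D_3/(1+r)^3 + D_4/(1+r)^4 + D_5/(1+r)^5 + TV/(1+r)^5
    = 2041.86472 + 2316.22862 + 2627.45861 + 2980.50835 + 3380.99713 + 96586.86407 = 109933.92150

€109933.92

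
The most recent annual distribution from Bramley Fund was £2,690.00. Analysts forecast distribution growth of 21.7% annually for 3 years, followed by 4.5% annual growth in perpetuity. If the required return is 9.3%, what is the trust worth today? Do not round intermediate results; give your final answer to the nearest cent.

D_1 = 3273.73000
D_2 = 3984.12941
D_3 = 4848.68549
Terminal value at year 3: TV = D_3×(1+g_2)/(r−g_2) = 5066.87634/0.048 = 105559.92373
P_0 = D_1/(1+r)^1 + D_2/(1+r)^2 + D_3/(1+r)^3 + TV/(1+r)^3
    = 2995.17841 + 3334.97907 + 3713.32985 + 80842.28530 = 90885.77263

£90885.77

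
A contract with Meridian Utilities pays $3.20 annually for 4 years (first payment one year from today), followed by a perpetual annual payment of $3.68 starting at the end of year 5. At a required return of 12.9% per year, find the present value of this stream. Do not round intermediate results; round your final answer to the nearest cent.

$27.10

PV of 4-year annuity: $3.20 × [1 − (1+0.129)^−4] / 0.129 = 9.53812
Perpetuity value at year 4: $3.68 / 0.129 = 28.52713
PV of perpetuity: 28.52713 / (1+0.129)^4 = 17.55829
Total PV = 9.53812 + 17.55829 = 27.09641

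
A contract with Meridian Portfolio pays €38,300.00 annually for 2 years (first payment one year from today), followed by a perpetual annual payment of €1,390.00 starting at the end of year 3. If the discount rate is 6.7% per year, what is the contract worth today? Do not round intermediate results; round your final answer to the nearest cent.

PV of 2-year annuity: €38,300.00 × [1 − (1+0.067)^−2] / 0.067 = 69536.11322
Perpetuity value at year 2: €1,390.00 / 0.067 = 20746.26866
PV of perpetuity: 20746.26866 / (1+0.067)^2 = 18222.63426
Total PV = 69536.11322 + 18222.63426 = 87758.74748

€87758.75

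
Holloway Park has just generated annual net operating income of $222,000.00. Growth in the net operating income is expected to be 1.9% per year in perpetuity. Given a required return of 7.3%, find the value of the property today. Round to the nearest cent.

$4189222.22

D₁ = D₀ × (1 + g) = $222,000.00 × 1.019 = $226,218.0000
Growing perpetuity: P = D₁ / (r − g) = $226,218.0000 / (0.073 − 0.019) = $4,189,222.22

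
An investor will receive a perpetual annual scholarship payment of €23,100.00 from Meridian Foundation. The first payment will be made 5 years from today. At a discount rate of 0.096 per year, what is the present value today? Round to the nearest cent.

€166762.55

Value at end of year 4: C / r = €23,100.00 / 0.096 = €240,625.0000
Discount to today: PV = €240,625.0000 / (1 + 0.096)^4 = €240,625.0000 / 1.442920 = €166,762.55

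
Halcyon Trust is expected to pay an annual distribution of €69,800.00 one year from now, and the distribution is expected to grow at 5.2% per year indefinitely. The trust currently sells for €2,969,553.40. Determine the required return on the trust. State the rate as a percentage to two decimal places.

7.55%

P = D₁/(r − g) ⇒ r = D₁/P + g = €69,800.0000/€2,969,553.40 + 0.052 = 0.023505 + 0.052 = 0.075505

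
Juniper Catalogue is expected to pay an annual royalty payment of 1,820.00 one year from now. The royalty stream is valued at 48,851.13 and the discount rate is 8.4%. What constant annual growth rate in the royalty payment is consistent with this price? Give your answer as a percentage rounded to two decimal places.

P = D₁/(r−g) ⇒ g = r − D₁/P = 0.084 − 1,820.00/48,851.13 = 0.046744

4.67%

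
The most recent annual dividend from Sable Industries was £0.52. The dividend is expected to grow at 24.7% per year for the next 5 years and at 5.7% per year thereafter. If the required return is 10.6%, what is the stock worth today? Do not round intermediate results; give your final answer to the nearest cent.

£24.22

D_1 = 0.64844
D_2 = 0.80860
D_3 = 1.00833
D_4 = 1.25739
D_5 = 1.56796
Terminal value at year 5: TV = D_5×(1+g_2)/(r−g_2) = 1.65734/0.049 = 33.82319
P_0 = D_1/(1+r)^1 + D_2/(1+r)^2 + D_3/(1+r)^3 + D_4/(1+r)^4 + D_5/(1+r)^5 + TV/(1+r)^5
    = 0.58629 + 0.66104 + 0.74531 + 0.84033 + 0.94746 + 20.43802 = 24.21845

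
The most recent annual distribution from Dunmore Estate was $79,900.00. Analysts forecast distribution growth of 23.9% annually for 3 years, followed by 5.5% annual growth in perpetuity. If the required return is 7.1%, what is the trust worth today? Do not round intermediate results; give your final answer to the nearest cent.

$8479965.40

D_1 = 98996.10000
D_2 = 122656.16790
D_3 = 151970.99203
Terminal value at year 3: TV = D_3×(1+g_2)/(r−g_2) = 160329.39659/0.016 = 10020587.28685
P_0 = D_1/(1+r)^1 + D_2/(1+r)^2 + D_3/(1+r)^3 + TV/(1+r)^3
    = 92433.33333 + 106932.67974 + 123706.43342 + 8156892.95383 = 8479965.40033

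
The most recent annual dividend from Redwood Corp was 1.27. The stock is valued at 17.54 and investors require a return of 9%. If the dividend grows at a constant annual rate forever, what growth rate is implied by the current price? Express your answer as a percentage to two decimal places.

P = D₀(1+g)/(r−g) ⇒ P(r−g) = D₀(1+g) ⇒ g(P+D₀) = P·r − D₀
g = (P·r − D₀)/(P + D₀) = (17.54×0.09 − 1.27) / (17.54 + 1.27) = 0.016406

1.64%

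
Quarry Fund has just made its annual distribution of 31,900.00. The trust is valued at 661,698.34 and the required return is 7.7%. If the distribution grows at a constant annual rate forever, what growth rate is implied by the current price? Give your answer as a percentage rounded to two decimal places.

2.75%

P = D₀(1+g)/(r−g) ⇒ P(r−g) = D₀(1+g) ⇒ g(P+D₀) = P·r − D₀
g = (P·r − D₀)/(P + D₀) = (661,698.34×0.077 − 31,900.00) / (661,698.34 + 31,900.00) = 0.027467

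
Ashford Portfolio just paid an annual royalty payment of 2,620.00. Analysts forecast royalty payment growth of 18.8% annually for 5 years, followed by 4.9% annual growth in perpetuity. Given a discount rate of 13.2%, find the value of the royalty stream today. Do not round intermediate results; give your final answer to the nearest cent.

D_1 = 3112.56000
D_2 = 3697.72128
D_3 = 4392.89288
D_4 = 5218.75674
D_5 = 6199.88301
Terminal value at year 5: TV = D_5×(1+g_2)/(r−g_2) = 6503.67728/0.083 = 78357.55756
P_0 = D_1/(1+r)^1 + D_2/(1+r)^2 + D_3/(1+r)^3 + D_4/(1+r)^4 + D_5/(1+r)^5 + TV/(1+r)^5
    = 2749.61131 + 2885.63448 + 3028.38672 + 3178.20090 + 3335.42639 + 42154.96724 = 57332.22703

57332.23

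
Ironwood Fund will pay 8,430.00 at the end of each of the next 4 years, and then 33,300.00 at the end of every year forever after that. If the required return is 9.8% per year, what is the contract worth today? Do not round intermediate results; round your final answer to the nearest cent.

260618.84

PV of 4-year annuity: 8,430.00 × [1 − (1+0.098)^−4] / 0.098 = 26838.06737
Perpetuity value at year 4: 33,300.00 / 0.098 = 339795.91837
PV of perpetuity: 339795.91837 / (1+0.098)^4 = 233780.77680
Total PV = 26838.06737 + 233780.77680 = 260618.84417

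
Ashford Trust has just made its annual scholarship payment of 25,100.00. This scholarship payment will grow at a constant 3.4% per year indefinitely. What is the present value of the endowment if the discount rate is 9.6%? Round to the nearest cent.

418603.23

D₁ = D₀ × (1 + g) = 25,100.00 × 1.034 = 25,953.4000
Growing perpetuity: P = D₁ / (r − g) = 25,953.4000 / (0.096 − 0.034) = 418,603.23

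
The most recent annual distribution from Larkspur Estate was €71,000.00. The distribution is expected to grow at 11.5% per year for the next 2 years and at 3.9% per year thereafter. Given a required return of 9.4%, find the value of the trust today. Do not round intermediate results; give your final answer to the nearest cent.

D_1 = 79165.00000
D_2 = 88268.97500
Terminal value at year 2: TV = D_2×(1+g_2)/(r−g_2) = 91711.46502/0.055 = 1667481.18227
P_0 = D_1/(1+r)^1 + D_2/(1+r)^2 + TV/(1+r)^2
    = 72362.88848 + 73751.93844 + 1393241.16443 = 1539355.99136

€1539355.99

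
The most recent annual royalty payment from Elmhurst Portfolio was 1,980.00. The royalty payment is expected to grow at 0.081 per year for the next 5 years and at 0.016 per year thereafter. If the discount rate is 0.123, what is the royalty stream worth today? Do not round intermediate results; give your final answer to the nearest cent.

D_1 = 2140.38000
D_2 = 2313.75078
D_3 = 2501.16459
D_4 = 2703.75893
D_5 = 2922.76340
Terminal value at year 5: TV = D_5×(1+g_2)/(r−g_2) = 2969.52761/0.107 = 27752.59451
P_0 = D_1/(1+r)^1 + D_2/(1+r)^2 + D_3/(1+r)^3 + D_4/(1+r)^4 + D_5/(1+r)^5 + TV/(1+r)^5
    = 1905.94835 + 1834.66622 + 1766.05003 + 1700.00008 + 1636.42038 + 15538.34676 = 24381.43182

24381.43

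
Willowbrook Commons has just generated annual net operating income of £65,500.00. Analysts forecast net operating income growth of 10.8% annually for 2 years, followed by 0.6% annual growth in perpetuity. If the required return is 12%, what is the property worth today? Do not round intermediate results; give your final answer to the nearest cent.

D_1 = 72574.00000
D_2 = 80411.99200
Terminal value at year 2: TV = D_2×(1+g_2)/(r−g_2) = 80894.46395/0.114 = 709600.56098
P_0 = D_1/(1+r)^1 + D_2/(1+r)^2 + TV/(1+r)^2
    = 64798.21429 + 64103.94770 + 565689.22272 = 694591.38471

£694591.38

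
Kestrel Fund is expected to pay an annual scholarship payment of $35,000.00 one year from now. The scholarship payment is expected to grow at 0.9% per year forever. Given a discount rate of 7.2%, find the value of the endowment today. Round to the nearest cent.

$555555.56

Growing perpetuity: P = D₁ / (r − g) = $35,000.0000 / (0.072 − 0.009) = $555,555.56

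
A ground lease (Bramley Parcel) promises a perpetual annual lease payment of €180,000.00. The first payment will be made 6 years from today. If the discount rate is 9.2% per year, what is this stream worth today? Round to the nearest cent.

Value at end of year 5: C / r = €180,000.00 / 0.092 = €1,956,521.7391
Discount to today: PV = €1,956,521.7391 / (1 + 0.092)^5 = €1,956,521.7391 / 1.552792 = €1,260,002.73

€1260002.73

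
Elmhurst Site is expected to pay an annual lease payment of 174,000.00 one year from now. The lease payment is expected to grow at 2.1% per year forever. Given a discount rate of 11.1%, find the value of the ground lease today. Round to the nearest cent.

1933333.33

Growing perpetuity: P = D₁ / (r − g) = 174,000.0000 / (0.111 − 0.021) = 1,933,333.33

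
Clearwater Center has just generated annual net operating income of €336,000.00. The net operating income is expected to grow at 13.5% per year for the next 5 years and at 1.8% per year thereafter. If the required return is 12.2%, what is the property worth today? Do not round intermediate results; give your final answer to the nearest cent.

D_1 = 381360.00000
D_2 = 432843.60000
D_3 = 491277.48600
D_4 = 557599.94661
D_5 = 632875.93940
Terminal value at year 5: TV = D_5×(1+g_2)/(r−g_2) = 644267.70631/0.104 = 6194881.79146
P_0 = D_1/(1+r)^1 + D_2/(1+r)^2 + D_3/(1+r)^3 + D_4/(1+r)^4 + D_5/(1+r)^5 + TV/(1+r)^5
    = 339893.04813 + 343831.20287 + 347814.98687 + 351844.92878 + 355921.56343 + 3483924.53433 = 5223230.26440

€5223230.26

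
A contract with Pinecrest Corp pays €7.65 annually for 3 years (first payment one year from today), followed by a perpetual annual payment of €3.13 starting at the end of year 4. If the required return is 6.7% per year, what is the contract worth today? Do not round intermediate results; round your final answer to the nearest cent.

€58.64

PV of 3-year annuity: €7.65 × [1 − (1+0.067)^−3] / 0.067 = 20.18657
Perpetuity value at year 3: €3.13 / 0.067 = 46.71642
PV of perpetuity: 46.71642 / (1+0.067)^3 = 38.45708
Total PV = 20.18657 + 38.45708 = 58.64364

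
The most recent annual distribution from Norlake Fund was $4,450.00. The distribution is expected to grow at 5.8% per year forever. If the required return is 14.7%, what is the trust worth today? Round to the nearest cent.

$52900.00

D₁ = D₀ × (1 + g) = $4,450.00 × 1.058 = $4,708.1000
Growing perpetuity: P = D₁ / (r − g) = $4,708.1000 / (0.147 − 0.058) = $52,900.00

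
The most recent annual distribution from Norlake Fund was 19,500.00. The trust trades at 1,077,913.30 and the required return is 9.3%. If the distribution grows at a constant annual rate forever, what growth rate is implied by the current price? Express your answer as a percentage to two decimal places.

P = D₀(1+g)/(r−g) ⇒ P(r−g) = D₀(1+g) ⇒ g(P+D₀) = P·r − D₀
g = (P·r − D₀)/(P + D₀) = (1,077,913.30×0.093 − 19,500.00) / (1,077,913.30 + 19,500.00) = 0.073578

7.36%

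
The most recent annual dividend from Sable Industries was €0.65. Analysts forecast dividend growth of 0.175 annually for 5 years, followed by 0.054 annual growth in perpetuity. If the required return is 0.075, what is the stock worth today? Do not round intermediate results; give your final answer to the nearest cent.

€55.17

D_1 = 0.76375
D_2 = 0.89741
D_3 = 1.05445
D_4 = 1.23898
D_5 = 1.45580
Terminal value at year 5: TV = D_5×(1+g_2)/(r−g_2) = 1.53442/0.021 = 73.06746
P_0 = D_1/(1+r)^1 + D_2/(1+r)^2 + D_3/(1+r)^3 + D_4/(1+r)^4 + D_5/(1+r)^5 + TV/(1+r)^5
    = 0.71047 + 0.77655 + 0.84879 + 0.92775 + 1.01405 + 50.89577 = 55.17338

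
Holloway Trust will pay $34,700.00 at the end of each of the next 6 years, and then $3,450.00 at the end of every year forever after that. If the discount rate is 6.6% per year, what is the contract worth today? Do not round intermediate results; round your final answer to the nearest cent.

PV of 6-year annuity: $34,700.00 × [1 − (1+0.066)^−6] / 0.066 = 167461.28589
Perpetuity value at year 6: $3,450.00 / 0.066 = 52272.72727
PV of perpetuity: 52272.72727 / (1+0.066)^6 = 35623.11816
Total PV = 167461.28589 + 35623.11816 = 203084.40404

$203084.40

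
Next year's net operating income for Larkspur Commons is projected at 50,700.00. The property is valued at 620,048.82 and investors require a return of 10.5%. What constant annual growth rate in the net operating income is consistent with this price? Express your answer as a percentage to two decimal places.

P = D₁/(r−g) ⇒ g = r − D₁/P = 0.105 − 50,700.00/620,048.82 = 0.023232

2.32%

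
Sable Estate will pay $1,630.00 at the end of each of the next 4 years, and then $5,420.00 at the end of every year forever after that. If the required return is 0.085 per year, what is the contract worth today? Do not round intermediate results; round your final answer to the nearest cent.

PV of 4-year annuity: $1,630.00 × [1 − (1+0.085)^−4] / 0.085 = 5339.22255
Perpetuity value at year 4: $5,420.00 / 0.085 = 63764.70588
PV of perpetuity: 63764.70588 / (1+0.085)^4 = 46010.97201
Total PV = 5339.22255 + 46010.97201 = 51350.19456

$51350.19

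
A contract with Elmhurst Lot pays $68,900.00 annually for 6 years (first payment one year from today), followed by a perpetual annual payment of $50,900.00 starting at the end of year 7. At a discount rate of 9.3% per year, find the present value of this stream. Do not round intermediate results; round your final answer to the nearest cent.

PV of 6-year annuity: $68,900.00 × [1 − (1+0.093)^−6] / 0.093 = 306334.68136
Perpetuity value at year 6: $50,900.00 / 0.093 = 547311.82796
PV of perpetuity: 547311.82796 / (1+0.093)^6 = 321006.52635
Total PV = 306334.68136 + 321006.52635 = 627341.20770

$627341.21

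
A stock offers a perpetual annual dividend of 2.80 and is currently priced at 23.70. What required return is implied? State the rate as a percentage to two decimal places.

11.81%

P = C/r ⇒ r = C/P = 2.80/23.70 = 0.118143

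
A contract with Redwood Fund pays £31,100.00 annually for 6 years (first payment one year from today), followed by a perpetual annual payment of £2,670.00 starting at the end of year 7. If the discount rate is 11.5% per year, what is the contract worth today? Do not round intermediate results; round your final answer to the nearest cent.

PV of 6-year annuity: £31,100.00 × [1 − (1+0.115)^−6] / 0.115 = 129696.14443
Perpetuity value at year 6: £2,670.00 / 0.115 = 23217.39130
PV of perpetuity: 23217.39130 / (1+0.115)^6 = 12082.70624
Total PV = 129696.14443 + 12082.70624 = 141778.85067

£141778.85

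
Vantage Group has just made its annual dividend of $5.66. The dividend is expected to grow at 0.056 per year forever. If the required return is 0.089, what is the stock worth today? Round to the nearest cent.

$181.12

D₁ = D₀ × (1 + g) = $5.66 × 1.056 = $5.9770
Growing perpetuity: P = D₁ / (r − g) = $5.9770 / (0.089 − 0.056) = $181.12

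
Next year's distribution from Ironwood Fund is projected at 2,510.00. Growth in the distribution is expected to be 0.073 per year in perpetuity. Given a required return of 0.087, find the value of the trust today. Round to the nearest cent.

Growing perpetuity: P = D₁ / (r − g) = 2,510.0000 / (0.087 − 0.073) = 179,285.71

179285.71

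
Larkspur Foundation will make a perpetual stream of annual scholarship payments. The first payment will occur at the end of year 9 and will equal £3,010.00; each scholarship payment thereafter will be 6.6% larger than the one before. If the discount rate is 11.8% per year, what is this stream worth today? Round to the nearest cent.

£23715.31

Value at end of year 8: C₁ / (r − g) = £3,010.00 / (0.118 − 0.066) = £57,884.6154
Discount to today: PV = £57,884.6154 / (1 + 0.118)^8 = £57,884.6154 / 2.440813 = £23,715.31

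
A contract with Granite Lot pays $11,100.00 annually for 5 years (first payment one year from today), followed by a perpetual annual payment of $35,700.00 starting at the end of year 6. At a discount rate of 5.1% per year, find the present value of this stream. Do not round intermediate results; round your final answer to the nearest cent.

PV of 5-year annuity: $11,100.00 × [1 − (1+0.051)^−5] / 0.051 = 47924.63609
Perpetuity value at year 5: $35,700.00 / 0.051 = 700000.00000
PV of perpetuity: 700000.00000 / (1+0.051)^5 = 545864.00824
Total PV = 47924.63609 + 545864.00824 = 593788.64434

$593788.64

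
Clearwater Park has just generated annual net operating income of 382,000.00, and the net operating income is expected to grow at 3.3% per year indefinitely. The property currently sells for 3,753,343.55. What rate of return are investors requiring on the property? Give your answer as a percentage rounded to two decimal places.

D₁ = 382,000.00 × 1.033 = 394,606.0000
P = D₁/(r − g) ⇒ r = D₁/P + g = 394,606.0000/3,753,343.55 + 0.033 = 0.105135 + 0.033 = 0.138135

13.81%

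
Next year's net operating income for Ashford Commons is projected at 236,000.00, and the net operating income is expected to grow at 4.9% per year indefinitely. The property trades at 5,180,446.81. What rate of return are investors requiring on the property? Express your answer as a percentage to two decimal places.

9.46%

P = D₁/(r − g) ⇒ r = D₁/P + g = 236,000.0000/5,180,446.81 + 0.049 = 0.045556 + 0.049 = 0.094556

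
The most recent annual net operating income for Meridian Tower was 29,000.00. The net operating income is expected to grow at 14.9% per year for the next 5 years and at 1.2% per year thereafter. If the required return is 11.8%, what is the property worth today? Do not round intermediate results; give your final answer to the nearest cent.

474958.58

D_1 = 33321.00000
D_2 = 38285.82900
D_3 = 43990.41752
D_4 = 50544.98973
D_5 = 58076.19320
Terminal value at year 5: TV = D_5×(1+g_2)/(r−g_2) = 58773.10752/0.106 = 554463.27849
P_0 = D_1/(1+r)^1 + D_2/(1+r)^2 + D_3/(1+r)^3 + D_4/(1+r)^4 + D_5/(1+r)^5 + TV/(1+r)^5
    = 29804.11449 + 30630.52554 + 31479.85138 + 32352.72740 + 33249.80660 + 317441.54984 = 474958.57525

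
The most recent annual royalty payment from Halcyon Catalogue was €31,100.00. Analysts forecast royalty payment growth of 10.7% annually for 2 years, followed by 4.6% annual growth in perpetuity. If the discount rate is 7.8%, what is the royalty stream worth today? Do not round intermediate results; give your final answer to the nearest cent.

€1136744.85

D_1 = 34427.70000
D_2 = 38111.46390
Terminal value at year 2: TV = D_2×(1+g_2)/(r−g_2) = 39864.59124/0.032 = 1245768.47623
P_0 = D_1/(1+r)^1 + D_2/(1+r)^2 + TV/(1+r)^2
    = 31936.64193 + 32795.79092 + 1072012.41582 = 1136744.84868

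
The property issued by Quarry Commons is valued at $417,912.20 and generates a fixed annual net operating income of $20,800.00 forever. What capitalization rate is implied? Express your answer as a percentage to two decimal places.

P = C/r ⇒ r = C/P = $20,800.00/$417,912.20 = 0.049771

4.98%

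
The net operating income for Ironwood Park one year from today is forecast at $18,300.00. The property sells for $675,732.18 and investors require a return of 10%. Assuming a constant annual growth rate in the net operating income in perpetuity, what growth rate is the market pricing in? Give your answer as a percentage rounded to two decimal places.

7.29%

P = D₁/(r−g) ⇒ g = r − D₁/P = 0.1 − $18,300.00/$675,732.18 = 0.072918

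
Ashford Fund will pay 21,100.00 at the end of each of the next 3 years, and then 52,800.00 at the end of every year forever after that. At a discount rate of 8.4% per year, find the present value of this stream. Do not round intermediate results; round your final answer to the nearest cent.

547463.51

PV of 3-year annuity: 21,100.00 × [1 − (1+0.084)^−3] / 0.084 = 53986.65651
Perpetuity value at year 3: 52,800.00 / 0.084 = 628571.42857
PV of perpetuity: 628571.42857 / (1+0.084)^3 = 493476.85684
Total PV = 53986.65651 + 493476.85684 = 547463.51334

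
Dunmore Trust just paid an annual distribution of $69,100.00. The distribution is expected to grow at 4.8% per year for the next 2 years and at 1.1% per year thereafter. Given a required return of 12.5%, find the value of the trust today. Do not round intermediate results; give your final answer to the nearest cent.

$656127.26

D_1 = 72416.80000
D_2 = 75892.80640
Terminal value at year 2: TV = D_2×(1+g_2)/(r−g_2) = 76727.62727/0.114 = 673049.36202
P_0 = D_1/(1+r)^1 + D_2/(1+r)^2 + TV/(1+r)^2
    = 64370.48889 + 59964.68654 + 531792.08851 = 656127.26394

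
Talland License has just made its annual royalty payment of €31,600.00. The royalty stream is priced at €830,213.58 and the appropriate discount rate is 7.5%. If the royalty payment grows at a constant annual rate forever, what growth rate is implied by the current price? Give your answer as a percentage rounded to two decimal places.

P = D₀(1+g)/(r−g) ⇒ P(r−g) = D₀(1+g) ⇒ g(P+D₀) = P·r − D₀
g = (P·r − D₀)/(P + D₀) = (€830,213.58×0.075 − €31,600.00) / (€830,213.58 + €31,600.00) = 0.035583

3.56%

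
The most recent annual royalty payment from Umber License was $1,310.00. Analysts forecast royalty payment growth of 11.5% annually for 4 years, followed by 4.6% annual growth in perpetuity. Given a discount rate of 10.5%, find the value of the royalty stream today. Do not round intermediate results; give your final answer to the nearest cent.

$29436.57

D_1 = 1460.65000
D_2 = 1628.62475
D_3 = 1815.91660
D_4 = 2024.74700
Terminal value at year 4: TV = D_4×(1+g_2)/(r−g_2) = 2117.88537/0.059 = 35896.36215
P_0 = D_1/(1+r)^1 + D_2/(1+r)^2 + D_3/(1+r)^3 + D_4/(1+r)^4 + TV/(1+r)^4
    = 1321.85520 + 1333.81769 + 1345.88844 + 1358.06843 + 24076.94197 = 29436.57174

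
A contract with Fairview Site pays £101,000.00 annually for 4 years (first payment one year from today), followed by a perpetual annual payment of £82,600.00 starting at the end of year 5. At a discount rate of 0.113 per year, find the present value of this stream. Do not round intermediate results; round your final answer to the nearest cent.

£787694.72

PV of 4-year annuity: £101,000.00 × [1 − (1+0.113)^−4] / 0.113 = 311350.45028
Perpetuity value at year 4: £82,600.00 / 0.113 = 730973.45133
PV of perpetuity: 730973.45133 / (1+0.113)^4 = 476344.27120
Total PV = 311350.45028 + 476344.27120 = 787694.72148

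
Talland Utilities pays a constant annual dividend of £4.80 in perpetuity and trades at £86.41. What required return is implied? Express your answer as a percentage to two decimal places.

5.55%

P = C/r ⇒ r = C/P = £4.80/£86.41 = 0.055549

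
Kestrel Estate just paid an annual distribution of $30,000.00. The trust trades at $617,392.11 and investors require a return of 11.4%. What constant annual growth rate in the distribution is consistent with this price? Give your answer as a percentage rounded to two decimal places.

P = D₀(1+g)/(r−g) ⇒ P(r−g) = D₀(1+g) ⇒ g(P+D₀) = P·r − D₀
g = (P·r − D₀)/(P + D₀) = ($617,392.11×0.114 − $30,000.00) / ($617,392.11 + $30,000.00) = 0.062377

6.24%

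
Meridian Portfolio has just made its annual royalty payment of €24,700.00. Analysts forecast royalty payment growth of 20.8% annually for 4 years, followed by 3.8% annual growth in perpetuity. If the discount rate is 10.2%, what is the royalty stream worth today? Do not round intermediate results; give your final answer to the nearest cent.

€703392.46

D_1 = 29837.60000
D_2 = 36043.82080
D_3 = 43540.93553
D_4 = 52597.45012
Terminal value at year 4: TV = D_4×(1+g_2)/(r−g_2) = 54596.15322/0.064 = 853064.89407
P_0 = D_1/(1+r)^1 + D_2/(1+r)^2 + D_3/(1+r)^3 + D_4/(1+r)^4 + TV/(1+r)^4
    = 27075.86207 + 29680.25534 + 32535.16193 + 35664.67841 + 578436.50298 = 703392.46073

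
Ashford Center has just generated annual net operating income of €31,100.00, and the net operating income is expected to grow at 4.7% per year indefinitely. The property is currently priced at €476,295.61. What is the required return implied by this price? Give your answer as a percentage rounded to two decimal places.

D₁ = €31,100.00 × 1.047 = €32,561.7000
P = D₁/(r − g) ⇒ r = D₁/P + g = €32,561.7000/€476,295.61 + 0.047 = 0.068364 + 0.047 = 0.115364

11.54%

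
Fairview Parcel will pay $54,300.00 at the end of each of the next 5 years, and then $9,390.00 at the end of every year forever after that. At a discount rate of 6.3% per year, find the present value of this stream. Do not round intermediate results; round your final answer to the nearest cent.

PV of 5-year annuity: $54,300.00 × [1 − (1+0.063)^−5] / 0.063 = 226876.64104
Perpetuity value at year 5: $9,390.00 / 0.063 = 149047.61905
PV of perpetuity: 149047.61905 / (1+0.063)^5 = 109814.25515
Total PV = 226876.64104 + 109814.25515 = 336690.89620

$336690.90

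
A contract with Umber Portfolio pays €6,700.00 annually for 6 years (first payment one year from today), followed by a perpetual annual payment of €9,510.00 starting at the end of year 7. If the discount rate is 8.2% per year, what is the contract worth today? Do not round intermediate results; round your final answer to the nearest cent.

PV of 6-year annuity: €6,700.00 × [1 − (1+0.082)^−6] / 0.082 = 30786.26292
Perpetuity value at year 6: €9,510.00 / 0.082 = 115975.60976
PV of perpetuity: 115975.60976 / (1+0.082)^6 = 72277.49626
Total PV = 30786.26292 + 72277.49626 = 103063.75919

€103063.76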